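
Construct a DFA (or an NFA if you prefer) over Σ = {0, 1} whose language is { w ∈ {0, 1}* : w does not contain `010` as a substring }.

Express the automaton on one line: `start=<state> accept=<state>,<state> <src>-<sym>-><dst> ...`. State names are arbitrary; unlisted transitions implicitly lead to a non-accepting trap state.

This is the complement of 'contains `010`'. Use the same substring-matching states — q0 through q3 holding how much of `010` has just been matched — but flip the accepting set: everything except the trap q3 accepts.
        0   1  
>* q0   q1  q0 
 * q1   q1  q2 
 * q2   q3  q0 
   q3   q3  q3 
(> = start, * = accepting)

start=q0 accept=q0,q1,q2 q0-0->q1 q0-1->q0 q1-0->q1 q1-1->q2 q2-0->q3 q2-1->q0 q3-0->q3 q3-1->q3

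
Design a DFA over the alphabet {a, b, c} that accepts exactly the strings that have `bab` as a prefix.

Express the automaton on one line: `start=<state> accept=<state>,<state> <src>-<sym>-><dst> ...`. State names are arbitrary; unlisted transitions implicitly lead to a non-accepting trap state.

start=s0 accept=s3 s0-a->s4 s0-b->s1 s0-c->s4 s1-a->s2 s1-b->s4 s1-c->s4 s2-a->s4 s2-b->s3 s2-c->s4 s3-a->s3 s3-b->s3 s3-c->s3 s4-a->s4 s4-b->s4 s4-c->s4

Check the first 3 symbols one by one: s0 through s2 record how many have matched `bab` so far; any wrong symbol goes to the dead state s4. After all 3 match we enter the accepting sink s3.
5 states suffice.
        a   b   c  
>  s0   s4  s1  s4 
   s1   s2  s4  s4 
   s2   s4  s3  s4 
 * s3   s3  s3  s3 
   s4   s4  s4  s4 
(> = start, * = accepting)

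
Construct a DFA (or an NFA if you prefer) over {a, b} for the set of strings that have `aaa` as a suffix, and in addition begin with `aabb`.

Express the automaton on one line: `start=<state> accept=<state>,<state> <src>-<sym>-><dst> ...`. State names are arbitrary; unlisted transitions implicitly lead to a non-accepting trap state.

Handle the two conditions separately and then intersect. The first has 4 states tracking how much of the suffix `aaa` has currently been matched; the second has 6 states tracking whether the input so far still matches the prefix `aabb`. A product state is a pair (one from each), accepting exactly when both do.
A 12-state machine:
          a    b  
>  q0     q1   q2 
   q1     q3   q2 
   q2     q4   q2 
   q3     q5   q6 
   q4     q7   q2 
   q5     q5   q2 
   q6     q4   q8 
   q7     q5   q2 
   q8     q9   q8 
   q9    q10   q8 
   q10   q11   q8 
 * q11   q11   q8 
(> = start, * = accepting)

start=q0 accept=q11 q0-a->q1 q0-b->q2 q1-a->q3 q1-b->q2 q2-a->q4 q2-b->q2 q3-a->q5 q3-b->q6 q4-a->q7 q4-b->q2 q5-a->q5 q5-b->q2 q6-a->q4 q6-b->q8 q7-a->q5 q7-b->q2 q8-a->q9 q8-b->q8 q9-a->q10 q9-b->q8 q10-a->q11 q10-b->q8 q11-a->q11 q11-b->q8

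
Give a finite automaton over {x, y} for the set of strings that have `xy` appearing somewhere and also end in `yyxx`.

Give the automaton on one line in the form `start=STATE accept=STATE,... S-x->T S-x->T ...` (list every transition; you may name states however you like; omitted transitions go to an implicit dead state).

start=s0 accept=s5 s0-x->s1 s0-y->s0 s1-x->s1 s1-y->s2 s2-x->s1 s2-y->s3 s3-x->s4 s3-y->s3 s4-x->s5 s4-y->s2 s5-x->s1 s5-y->s2

Run two small machines in parallel and take their product. One (3 states) tracks whether and how much of `xy` has been seen; the other (5 states) tracks how much of the suffix `yyxx` has currently been matched. Each combined state is a pair, one component from each; accept when both components accept. After merging equivalent states the machine shrinks.
With 6 states:
        x   y  
>  s0   s1  s0 
   s1   s1  s2 
   s2   s1  s3 
   s3   s4  s3 
   s4   s5  s2 
 * s5   s1  s2 
(> = start, * = accepting)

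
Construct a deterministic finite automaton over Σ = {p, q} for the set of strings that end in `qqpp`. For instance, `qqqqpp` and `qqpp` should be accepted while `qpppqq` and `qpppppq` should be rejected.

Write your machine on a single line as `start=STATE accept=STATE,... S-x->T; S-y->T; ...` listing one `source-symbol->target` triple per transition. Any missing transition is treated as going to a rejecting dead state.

Let each state record the length of the longest suffix of the input read so far that is also a prefix of `qqpp`. S1 means the last symbol is `q`; S2 means the last 2 symbols are `qq`; S3 means the last 3 symbols are `qqp`; S4 means the last 4 symbols are `qqpp`. Accept only at S4, where the string currently ends in `qqpp`.
With 5 states:
        p   q  
>  S0   S0  S1 
   S1   S0  S2 
   S2   S3  S2 
   S3   S4  S1 
 * S4   S0  S1 
(> = start, * = accepting)

start=S0; accept=S4; S0-p->S0; S0-q->S1; S1-p->S0; S1-q->S2; S2-p->S3; S2-q->S2; S3-p->S4; S3-q->S1; S4-p->S0; S4-q->S1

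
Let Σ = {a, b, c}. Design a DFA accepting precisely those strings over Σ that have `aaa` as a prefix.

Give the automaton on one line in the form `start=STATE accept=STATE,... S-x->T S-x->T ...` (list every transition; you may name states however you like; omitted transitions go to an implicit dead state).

Check the first 3 symbols one by one: q0 through q2 record how many have matched `aaa` so far; any wrong symbol goes to the dead state q4. After all 3 match we enter the accepting sink q3.
With 5 states:
        a   b   c  
>  q0   q1  q4  q4 
   q1   q2  q4  q4 
   q2   q3  q4  q4 
 * q3   q3  q3  q3 
   q4   q4  q4  q4 
(> = start, * = accepting)

start=q0 accept=q3 q0-a->q1 q0-b->q4 q0-c->q4 q1-a->q2 q1-b->q4 q1-c->q4 q2-a->q3 q2-b->q4 q2-c->q4 q3-a->q3 q3-b->q3 q3-c->q3 q4-a->q4 q4-b->q4 q4-c->q4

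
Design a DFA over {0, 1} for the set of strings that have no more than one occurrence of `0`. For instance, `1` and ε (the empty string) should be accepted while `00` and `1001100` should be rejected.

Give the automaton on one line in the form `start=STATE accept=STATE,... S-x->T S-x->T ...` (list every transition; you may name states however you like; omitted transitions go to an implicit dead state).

Only the number of `0`s matters, and only up to 2. Make a chain S0 → S1 → S2 advanced by each `0` (with S2 absorbing); every other symbol self-loops. The accepting set is {S0, S1}.
A 3-state machine:
        0   1  
>* S0   S1  S0 
 * S1   S2  S1 
   S2   S2  S2 
(> = start, * = accepting)

start=S0 accept=S0,S1 S0-0->S1 S0-1->S0 S1-0->S2 S1-1->S1 S2-0->S2 S2-1->S2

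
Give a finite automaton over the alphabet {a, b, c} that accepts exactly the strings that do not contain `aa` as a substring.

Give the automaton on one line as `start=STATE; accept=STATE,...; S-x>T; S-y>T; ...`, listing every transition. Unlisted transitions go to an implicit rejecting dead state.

start=q0; accept=q0,q1; q0-a>q1; q0-b>q0; q0-c>q0; q1-a>q2; q1-b>q0; q1-c>q0; q2-a>q2; q2-b>q2; q2-c>q2

This is the complement of 'contains `aa`'. Use the same substring-matching states — q0 through q2 holding how much of `aa` has just been matched — but flip the accepting set: everything except the trap q2 accepts.
With 3 states:
        a   b   c  
>* q0   q1  q0  q0 
 * q1   q2  q0  q0 
   q2   q2  q2  q2 
(> = start, * = accepting)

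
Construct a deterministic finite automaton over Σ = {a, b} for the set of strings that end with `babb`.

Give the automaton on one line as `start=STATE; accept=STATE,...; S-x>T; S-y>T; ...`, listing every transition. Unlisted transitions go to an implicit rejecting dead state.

start=S0; accept=S4; S0-a>S0; S0-b>S1; S1-a>S2; S1-b>S1; S2-a>S0; S2-b>S3; S3-a>S2; S3-b>S4; S4-a>S2; S4-b>S1

Let each state record the length of the longest suffix of the input read so far that is also a prefix of `babb`. S1 means the last symbol is `b`; S2 means the last 2 symbols are `ba`; S3 means the last 3 symbols are `bab`; S4 means the last 4 symbols are `babb`. Accept only at S4, where the string currently ends in `babb`.
A 5-state machine:
        a   b  
>  S0   S0  S1 
   S1   S2  S1 
   S2   S0  S3 
   S3   S2  S4 
 * S4   S2  S1 
(> = start, * = accepting)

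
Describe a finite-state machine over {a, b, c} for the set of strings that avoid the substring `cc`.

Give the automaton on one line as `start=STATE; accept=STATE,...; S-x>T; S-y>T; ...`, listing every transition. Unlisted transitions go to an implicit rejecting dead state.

Track partial matches of the forbidden pattern `cc`. State s2 is a dead state reached once `cc` has occurred; every other state accepts. s0 means no part of `cc` is currently matched.
        a   b   c  
>* s0   s0  s0  s1 
 * s1   s0  s0  s2 
   s2   s2  s2  s2 
(> = start, * = accepting)

start=s0; accept=s0,s1; s0-a>s0; s0-b>s0; s0-c>s1; s1-a>s0; s1-b>s0; s1-c>s2; s2-a>s2; s2-b>s2; s2-c>s2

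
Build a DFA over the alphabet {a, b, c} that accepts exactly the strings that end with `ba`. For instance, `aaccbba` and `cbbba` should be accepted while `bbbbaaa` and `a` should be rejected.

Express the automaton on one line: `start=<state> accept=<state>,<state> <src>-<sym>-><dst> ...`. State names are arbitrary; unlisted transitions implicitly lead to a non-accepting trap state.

Remember how much of `ba` the current input suffix matches. State q0 means no match yet; q1 means the last symbol is `b`; q2 means the last 2 symbols are `ba`. Only q2 accepts. On a mismatch, fall back to the longest proper suffix that is still a prefix of `ba`.
3 states suffice.
        a   b   c  
>  q0   q0  q1  q0 
   q1   q2  q1  q0 
 * q2   q0  q1  q0 
(> = start, * = accepting)

start=q0 accept=q2 q0-a->q0 q0-b->q1 q0-c->q0 q1-a->q2 q1-b->q1 q1-c->q0 q2-a->q0 q2-b->q1 q2-c->q0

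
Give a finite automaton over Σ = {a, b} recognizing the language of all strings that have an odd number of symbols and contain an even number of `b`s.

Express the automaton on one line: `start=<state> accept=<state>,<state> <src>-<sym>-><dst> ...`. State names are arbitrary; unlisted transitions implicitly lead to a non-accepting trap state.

Handle the two conditions separately and then intersect. One (2 states) tracks the input length modulo 2; the other (2 states) tracks the count of `b`s modulo 2. Each combined state is a pair, one component from each; accept when both components accept.
With 4 states:
        a   b  
>  s0   s1  s2 
 * s1   s0  s3 
   s2   s3  s0 
   s3   s2  s1 
(> = start, * = accepting)

start=s0 accept=s1 s0-a->s1 s0-b->s2 s1-a->s0 s1-b->s3 s2-a->s3 s2-b->s0 s3-a->s2 s3-b->s1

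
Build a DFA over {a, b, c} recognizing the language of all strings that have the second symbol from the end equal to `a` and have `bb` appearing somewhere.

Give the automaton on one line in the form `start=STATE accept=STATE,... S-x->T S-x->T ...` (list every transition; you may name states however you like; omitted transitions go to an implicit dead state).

start=S0 accept=S15,S16,S17 S0-a->S1 S0-b->S2 S0-c->S3 S1-a->S4 S1-b->S5 S1-c->S6 S2-a->S7 S2-b->S8 S2-c->S9 S3-a->S10 S3-b->S11 S3-c->S12 S4-a->S4 S4-b->S5 S4-c->S6 S5-a->S7 S5-b->S8 S5-c->S9 S6-a->S10 S6-b->S11 S6-c->S12 S7-a->S4 S7-b->S5 S7-c->S6 S8-a->S13 S8-b->S8 S8-c->S14 S9-a->S10 S9-b->S11 S9-c->S12 S10-a->S4 S10-b->S5 S10-c->S6 S11-a->S7 S11-b->S8 S11-c->S9 S12-a->S10 S12-b->S11 S12-c->S12 S13-a->S15 S13-b->S16 S13-c->S17 S14-a->S18 S14-b->S19 S14-c->S20 S15-a->S15 S15-b->S16 S15-c->S17 S16-a->S13 S16-b->S8 S16-c->S14 S17-a->S18 S17-b->S19 S17-c->S20 S18-a->S15 S18-b->S16 S18-c->S17 S19-a->S13 S19-b->S8 S19-c->S14 S20-a->S18 S20-b->S19 S20-c->S20

Handle the two conditions separately and then intersect. The first has 13 states tracking the last 2 symbols read; the second has 3 states tracking whether and how much of `bb` has been seen. A product state is a pair (one from each), accepting exactly when both do.
21 states suffice.
          a    b    c  
>  S0     S1   S2   S3 
   S1     S4   S5   S6 
   S2     S7   S8   S9 
   S3    S10  S11  S12 
   S4     S4   S5   S6 
   S5     S7   S8   S9 
   S6    S10  S11  S12 
   S7     S4   S5   S6 
   S8    S13   S8  S14 
   S9    S10  S11  S12 
   S10    S4   S5   S6 
   S11    S7   S8   S9 
   S12   S10  S11  S12 
   S13   S15  S16  S17 
   S14   S18  S19  S20 
 * S15   S15  S16  S17 
 * S16   S13   S8  S14 
 * S17   S18  S19  S20 
   S18   S15  S16  S17 
   S19   S13   S8  S14 
   S20   S18  S19  S20 
(> = start, * = accepting)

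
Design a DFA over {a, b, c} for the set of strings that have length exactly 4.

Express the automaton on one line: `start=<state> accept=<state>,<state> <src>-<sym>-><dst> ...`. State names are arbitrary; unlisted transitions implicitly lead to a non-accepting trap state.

We only need to distinguish lengths 0, 1, …, 4, and '>4'. Chain S0 → S1 → S2 → S3 → S4 → S5 on every symbol, with S5 looping. Accepting states: {S4}.
        a   b   c  
>  S0   S1  S1  S1 
   S1   S2  S2  S2 
   S2   S3  S3  S3 
   S3   S4  S4  S4 
 * S4   S5  S5  S5 
   S5   S5  S5  S5 
(> = start, * = accepting)

start=S0 accept=S4 S0-a->S1 S0-b->S1 S0-c->S1 S1-a->S2 S1-b->S2 S1-c->S2 S2-a->S3 S2-b->S3 S2-c->S3 S3-a->S4 S3-b->S4 S3-c->S4 S4-a->S5 S4-b->S5 S4-c->S5 S5-a->S5 S5-b->S5 S5-c->S5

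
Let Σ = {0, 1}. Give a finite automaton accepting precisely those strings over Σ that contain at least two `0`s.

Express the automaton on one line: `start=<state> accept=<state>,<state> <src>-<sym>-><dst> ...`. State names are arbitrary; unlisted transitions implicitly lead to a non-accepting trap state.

start=s0 accept=s2,s3 s0-0->s1 s0-1->s0 s1-0->s2 s1-1->s1 s2-0->s3 s2-1->s2 s3-0->s3 s3-1->s3

Only the number of `0`s matters, and only up to 3. Make a chain s0 → s1 → s2 → s3 advanced by each `0` (with s3 absorbing); every other symbol self-loops. The accepting set is {s2, s3}.
4 states suffice.
        0   1  
>  s0   s1  s0 
   s1   s2  s1 
 * s2   s3  s2 
 * s3   s3  s3 
(> = start, * = accepting)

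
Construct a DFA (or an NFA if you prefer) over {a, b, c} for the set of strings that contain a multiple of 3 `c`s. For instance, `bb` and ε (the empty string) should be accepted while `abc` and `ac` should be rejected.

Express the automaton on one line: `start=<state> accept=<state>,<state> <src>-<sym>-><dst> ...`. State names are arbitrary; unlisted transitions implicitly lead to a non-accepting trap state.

Keep the running count of `c`s modulo 3: each `c` advances along the cycle S0 → S1 → S2 → S0 while other symbols loop. Accept at S0.
        a   b   c  
>* S0   S0  S0  S1 
   S1   S1  S1  S2 
   S2   S2  S2  S0 
(> = start, * = accepting)

start=S0 accept=S0 S0-a->S0 S0-b->S0 S0-c->S1 S1-a->S1 S1-b->S1 S1-c->S2 S2-a->S2 S2-b->S2 S2-c->S0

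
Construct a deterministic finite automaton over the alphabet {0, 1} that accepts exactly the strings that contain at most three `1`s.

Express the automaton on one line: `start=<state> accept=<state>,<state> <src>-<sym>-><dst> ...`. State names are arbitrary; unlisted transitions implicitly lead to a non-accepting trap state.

Only the number of `1`s matters, and only up to 4. Make a chain S0 → S1 → S2 → S3 → S4 advanced by each `1` (with S4 absorbing); every other symbol self-loops. The accepting set is {S0, S1, S2, S3}.
A 5-state machine:
        0   1  
>* S0   S0  S1 
 * S1   S1  S2 
 * S2   S2  S3 
 * S3   S3  S4 
   S4   S4  S4 
(> = start, * = accepting)

start=S0 accept=S0,S1,S2,S3 S0-0->S0 S0-1->S1 S1-0->S1 S1-1->S2 S2-0->S2 S2-1->S3 S3-0->S3 S3-1->S4 S4-0->S4 S4-1->S4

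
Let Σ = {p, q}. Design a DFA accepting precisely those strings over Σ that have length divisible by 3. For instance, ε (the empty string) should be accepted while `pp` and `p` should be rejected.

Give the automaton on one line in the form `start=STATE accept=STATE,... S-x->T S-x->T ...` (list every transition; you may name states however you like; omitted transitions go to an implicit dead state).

Only the length mod 3 matters, so use a 3-cycle: from any state, every input symbol moves to the next state, wrapping S2 back to S0. Mark S0 accepting.
With 3 states:
        p   q  
>* S0   S1  S1 
   S1   S2  S2 
   S2   S0  S0 
(> = start, * = accepting)

start=S0 accept=S0 S0-p->S1 S0-q->S1 S1-p->S2 S1-q->S2 S2-p->S0 S2-q->S0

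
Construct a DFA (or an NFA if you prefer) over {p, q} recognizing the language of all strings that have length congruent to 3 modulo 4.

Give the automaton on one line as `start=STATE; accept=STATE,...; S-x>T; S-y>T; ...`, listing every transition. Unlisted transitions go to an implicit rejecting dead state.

Count input length modulo 4: every symbol advances one step around the cycle s0 → s1 → s2 → s3 → s0. Accept at s3.
        p   q  
>  s0   s1  s1 
   s1   s2  s2 
   s2   s3  s3 
 * s3   s0  s0 
(> = start, * = accepting)

start=s0; accept=s3; s0-p>s1; s0-q>s1; s1-p>s2; s1-q>s2; s2-p>s3; s2-q>s3; s3-p>s0; s3-q>s0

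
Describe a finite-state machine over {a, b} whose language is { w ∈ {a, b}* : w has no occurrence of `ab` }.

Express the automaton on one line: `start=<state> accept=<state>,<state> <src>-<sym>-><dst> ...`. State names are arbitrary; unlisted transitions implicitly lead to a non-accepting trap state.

This is the complement of 'contains `ab`'. Use the same substring-matching states — q0 through q2 holding how much of `ab` has just been matched — but flip the accepting set: everything except the trap q2 accepts.
        a   b  
>* q0   q1  q0 
 * q1   q1  q2 
   q2   q2  q2 
(> = start, * = accepting)

start=q0 accept=q0,q1 q0-a->q1 q0-b->q0 q1-a->q1 q1-b->q2 q2-a->q2 q2-b->q2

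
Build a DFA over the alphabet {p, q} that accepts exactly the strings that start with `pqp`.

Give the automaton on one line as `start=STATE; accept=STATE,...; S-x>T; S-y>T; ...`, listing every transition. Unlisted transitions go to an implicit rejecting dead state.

Walk along `pqp` while the input agrees: from s0 take `p` to s1, and so on. Any deviation drops to the rejecting sink s4. Once s3 is reached the prefix is confirmed and every continuation is accepted.
5 states suffice.
        p   q  
>  s0   s1  s4 
   s1   s4  s2 
   s2   s3  s4 
 * s3   s3  s3 
   s4   s4  s4 
(> = start, * = accepting)

start=s0; accept=s3; s0-p>s1; s0-q>s4; s1-p>s4; s1-q>s2; s2-p>s3; s2-q>s4; s3-p>s3; s3-q>s3; s4-p>s4; s4-q>s4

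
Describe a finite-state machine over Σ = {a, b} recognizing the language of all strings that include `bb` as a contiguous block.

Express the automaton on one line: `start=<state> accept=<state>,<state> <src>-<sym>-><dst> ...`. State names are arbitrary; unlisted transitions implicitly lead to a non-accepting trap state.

start=q0 accept=q2 q0-a->q0 q0-b->q1 q1-a->q0 q1-b->q2 q2-a->q2 q2-b->q2

States q0..q1 record the length of the longest prefix of `bb` that matches the current input suffix. Reaching q2 means `bb` has been seen, and we stay there forever. Accept from q2.
        a   b  
>  q0   q0  q1 
   q1   q0  q2 
 * q2   q2  q2 
(> = start, * = accepting)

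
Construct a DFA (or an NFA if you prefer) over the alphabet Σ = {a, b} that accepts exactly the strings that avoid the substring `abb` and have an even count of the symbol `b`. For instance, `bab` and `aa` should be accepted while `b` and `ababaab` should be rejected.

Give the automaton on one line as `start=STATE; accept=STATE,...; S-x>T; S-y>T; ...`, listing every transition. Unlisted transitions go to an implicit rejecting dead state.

Build one automaton per condition and run them in lockstep. The first has 4 states tracking partial matches of the forbidden pattern `abb`; the second has 2 states tracking the count of `b`s modulo 2. A product state is a pair (one from each), accepting exactly when both do. After merging equivalent states the machine shrinks.
A 7-state machine:
        a   b  
>* q0   q1  q2 
 * q1   q1  q3 
   q2   q4  q0 
   q3   q4  q5 
   q4   q4  q6 
   q5   q5  q5 
 * q6   q1  q5 
(> = start, * = accepting)

start=q0; accept=q0,q1,q6; q0-a>q1; q0-b>q2; q1-a>q1; q1-b>q3; q2-a>q4; q2-b>q0; q3-a>q4; q3-b>q5; q4-a>q4; q4-b>q6; q5-a>q5; q5-b>q5; q6-a>q1; q6-b>q5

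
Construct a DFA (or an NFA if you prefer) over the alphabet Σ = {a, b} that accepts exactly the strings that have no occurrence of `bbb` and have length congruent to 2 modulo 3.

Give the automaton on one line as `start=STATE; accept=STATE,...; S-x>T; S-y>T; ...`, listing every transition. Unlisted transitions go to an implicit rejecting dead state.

Run two small machines in parallel and take their product. The first has 4 states tracking partial matches of the forbidden pattern `bbb`; the second has 3 states tracking the input length modulo 3. A product state is a pair (one from each), accepting exactly when both do. Minimizing collapses redundant product states.
With 10 states:
        a   b  
>  s0   s1  s2 
   s1   s3  s4 
   s2   s3  s5 
 * s3   s0  s6 
 * s4   s0  s7 
 * s5   s0  s8 
   s6   s1  s9 
   s7   s1  s8 
   s8   s8  s8 
   s9   s3  s8 
(> = start, * = accepting)

start=s0; accept=s3,s4,s5; s0-a>s1; s0-b>s2; s1-a>s3; s1-b>s4; s2-a>s3; s2-b>s5; s3-a>s0; s3-b>s6; s4-a>s0; s4-b>s7; s5-a>s0; s5-b>s8; s6-a>s1; s6-b>s9; s7-a>s1; s7-b>s8; s8-a>s8; s8-b>s8; s9-a>s3; s9-b>s8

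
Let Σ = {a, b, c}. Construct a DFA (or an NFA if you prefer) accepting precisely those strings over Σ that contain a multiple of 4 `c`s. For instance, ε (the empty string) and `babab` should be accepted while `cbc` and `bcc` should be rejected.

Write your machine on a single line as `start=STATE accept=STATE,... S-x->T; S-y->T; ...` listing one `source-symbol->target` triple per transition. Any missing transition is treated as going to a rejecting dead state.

The only thing that matters is how many `c`s have appeared, reduced mod 4. Use one state per residue: S0 for 0, …, S3 for 3. Reading `c` moves to the next residue; anything else stays put. S0 is accepting.
With 4 states:
        a   b   c  
>* S0   S0  S0  S1 
   S1   S1  S1  S2 
   S2   S2  S2  S3 
   S3   S3  S3  S0 
(> = start, * = accepting)

start=S0; accept=S0; S0-a->S0; S0-b->S0; S0-c->S1; S1-a->S1; S1-b->S1; S1-c->S2; S2-a->S2; S2-b->S2; S2-c->S3; S3-a->S3; S3-b->S3; S3-c->S0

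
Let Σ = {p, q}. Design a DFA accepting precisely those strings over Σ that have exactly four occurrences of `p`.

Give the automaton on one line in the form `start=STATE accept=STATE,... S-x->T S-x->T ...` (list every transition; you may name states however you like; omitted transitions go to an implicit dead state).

Only the number of `p`s matters, and only up to 5. Make a chain s0 → s1 → s2 → s3 → s4 → s5 advanced by each `p` (with s5 absorbing); every other symbol self-loops. The accepting set is {s4}.
6 states suffice.
        p   q  
>  s0   s1  s0 
   s1   s2  s1 
   s2   s3  s2 
   s3   s4  s3 
 * s4   s5  s4 
   s5   s5  s5 
(> = start, * = accepting)

start=s0 accept=s4 s0-p->s1 s0-q->s0 s1-p->s2 s1-q->s1 s2-p->s3 s2-q->s2 s3-p->s4 s3-q->s3 s4-p->s5 s4-q->s4 s5-p->s5 s5-q->s5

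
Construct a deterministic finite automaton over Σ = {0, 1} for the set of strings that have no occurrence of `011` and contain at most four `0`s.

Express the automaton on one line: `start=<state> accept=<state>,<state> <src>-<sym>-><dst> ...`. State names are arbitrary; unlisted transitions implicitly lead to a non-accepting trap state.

start=s0 accept=s0,s1,s2,s3,s4,s5,s7,s8,s9 s0-0->s1 s0-1->s0 s1-0->s2 s1-1->s3 s2-0->s4 s2-1->s5 s3-0->s2 s3-1->s6 s4-0->s7 s4-1->s8 s5-0->s4 s5-1->s6 s6-0->s6 s6-1->s6 s7-0->s6 s7-1->s9 s8-0->s7 s8-1->s6 s9-0->s6 s9-1->s6

Handle the two conditions separately and then intersect. One (4 states) tracks partial matches of the forbidden pattern `011`; the other (6 states) tracks the count of `0`s, saturating at 5. Each combined state is a pair, one component from each; accept when both components accept. Minimizing collapses redundant product states.
10 states suffice.
        0   1  
>* s0   s1  s0 
 * s1   s2  s3 
 * s2   s4  s5 
 * s3   s2  s6 
 * s4   s7  s8 
 * s5   s4  s6 
   s6   s6  s6 
 * s7   s6  s9 
 * s8   s7  s6 
 * s9   s6  s6 
(> = start, * = accepting)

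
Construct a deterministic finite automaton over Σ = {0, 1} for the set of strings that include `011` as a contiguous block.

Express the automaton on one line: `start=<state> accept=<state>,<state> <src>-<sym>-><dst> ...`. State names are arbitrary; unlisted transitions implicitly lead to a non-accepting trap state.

start=S0 accept=S3 S0-0->S1 S0-1->S0 S1-0->S1 S1-1->S2 S2-0->S1 S2-1->S3 S3-0->S3 S3-1->S3

Track how much of `011` has been matched so far: state S0 is no progress, S3 is the absorbing accept state reached once `011` has occurred. Intermediate states record partial matches; on a mismatch, fall back to the longest reusable overlap.
        0   1  
>  S0   S1  S0 
   S1   S1  S2 
   S2   S1  S3 
 * S3   S3  S3 
(> = start, * = accepting)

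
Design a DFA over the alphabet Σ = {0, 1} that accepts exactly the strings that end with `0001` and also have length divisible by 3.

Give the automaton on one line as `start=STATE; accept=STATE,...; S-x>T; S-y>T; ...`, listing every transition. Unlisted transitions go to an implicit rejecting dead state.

Build one automaton per condition and run them in lockstep. The first has 5 states tracking how much of the suffix `0001` has currently been matched; the second has 3 states tracking the input length modulo 3. A product state is a pair (one from each), accepting exactly when both do. Equivalent product states are then merged.
        0   1  
>  S0   S1  S1 
   S1   S2  S2 
   S2   S3  S0 
   S3   S4  S1 
   S4   S5  S2 
   S5   S3  S6 
 * S6   S1  S1 
(> = start, * = accepting)

start=S0; accept=S6; S0-0>S1; S0-1>S1; S1-0>S2; S1-1>S2; S2-0>S3; S2-1>S0; S3-0>S4; S3-1>S1; S4-0>S5; S4-1>S2; S5-0>S3; S5-1>S6; S6-0>S1; S6-1>S1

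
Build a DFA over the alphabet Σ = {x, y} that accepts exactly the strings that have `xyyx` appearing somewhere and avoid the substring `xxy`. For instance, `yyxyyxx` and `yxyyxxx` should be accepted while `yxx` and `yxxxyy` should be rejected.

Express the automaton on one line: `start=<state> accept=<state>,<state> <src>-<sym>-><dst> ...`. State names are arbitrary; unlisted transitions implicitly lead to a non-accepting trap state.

start=A accept=F,G,H A-x->B A-y->A B-x->C B-y->D C-x->C C-y->C D-x->B D-y->E E-x->F E-y->A F-x->G F-y->H G-x->G G-y->C H-x->F H-y->H

Run two small machines in parallel and take their product. The first has 5 states tracking whether and how much of `xyyx` has been seen; the second has 4 states tracking partial matches of the forbidden pattern `xxy`. A product state is a pair (one from each), accepting exactly when both do. Minimizing collapses redundant product states.
8 states suffice.
       x  y 
>  A   B  A 
   B   C  D 
   C   C  C 
   D   B  E 
   E   F  A 
 * F   G  H 
 * G   G  C 
 * H   F  H 
(> = start, * = accepting)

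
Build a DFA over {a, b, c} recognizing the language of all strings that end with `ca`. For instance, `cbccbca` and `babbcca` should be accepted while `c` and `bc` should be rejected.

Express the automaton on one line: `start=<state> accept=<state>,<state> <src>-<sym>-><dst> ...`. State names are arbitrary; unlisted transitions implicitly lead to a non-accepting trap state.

start=q0 accept=q2 q0-a->q0 q0-b->q0 q0-c->q1 q1-a->q2 q1-b->q0 q1-c->q1 q2-a->q0 q2-b->q0 q2-c->q1

Let each state record the length of the longest suffix of the input read so far that is also a prefix of `ca`. q1 means the last symbol is `c`; q2 means the last 2 symbols are `ca`. Accept only at q2, where the string currently ends in `ca`.
        a   b   c  
>  q0   q0  q0  q1 
   q1   q2  q0  q1 
 * q2   q0  q0  q1 
(> = start, * = accepting)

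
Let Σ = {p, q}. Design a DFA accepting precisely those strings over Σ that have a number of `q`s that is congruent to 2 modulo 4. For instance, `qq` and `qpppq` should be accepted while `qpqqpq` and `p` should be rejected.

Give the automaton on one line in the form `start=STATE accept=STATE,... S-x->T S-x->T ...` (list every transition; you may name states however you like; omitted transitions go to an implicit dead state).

The only thing that matters is how many `q`s have appeared, reduced mod 4. Use one state per residue: A for 0, …, D for 3. Reading `q` moves to the next residue; anything else stays put. C is accepting.
With 4 states:
       p  q 
>  A   A  B 
   B   B  C 
 * C   C  D 
   D   D  A 
(> = start, * = accepting)

start=A accept=C A-p->A A-q->B B-p->B B-q->C C-p->C C-q->D D-p->D D-q->A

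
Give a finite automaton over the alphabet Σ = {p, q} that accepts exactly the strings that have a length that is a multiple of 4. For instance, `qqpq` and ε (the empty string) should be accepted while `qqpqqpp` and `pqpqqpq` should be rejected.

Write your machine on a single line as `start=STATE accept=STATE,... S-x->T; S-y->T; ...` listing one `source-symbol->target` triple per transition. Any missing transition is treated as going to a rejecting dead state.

start=A; accept=A; A-p->B; A-q->B; B-p->C; B-q->C; C-p->D; C-q->D; D-p->A; D-q->A

Count input length modulo 4: every symbol advances one step around the cycle A → B → C → D → A. Accept at A.
With 4 states:
       p  q 
>* A   B  B 
   B   C  C 
   C   D  D 
   D   A  A 
(> = start, * = accepting)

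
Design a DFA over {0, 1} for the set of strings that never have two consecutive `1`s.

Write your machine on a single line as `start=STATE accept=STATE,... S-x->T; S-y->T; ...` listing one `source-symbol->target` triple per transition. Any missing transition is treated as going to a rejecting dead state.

start=q0; accept=q0,q1; q0-0->q0; q0-1->q1; q1-0->q0; q1-1->q2; q2-0->q2; q2-1->q2

Track partial matches of the forbidden pattern `11`. State q2 is a dead state reached once `11` has occurred; every other state accepts. q0 means no part of `11` is currently matched.
3 states suffice.
        0   1  
>* q0   q0  q1 
 * q1   q0  q2 
   q2   q2  q2 
(> = start, * = accepting)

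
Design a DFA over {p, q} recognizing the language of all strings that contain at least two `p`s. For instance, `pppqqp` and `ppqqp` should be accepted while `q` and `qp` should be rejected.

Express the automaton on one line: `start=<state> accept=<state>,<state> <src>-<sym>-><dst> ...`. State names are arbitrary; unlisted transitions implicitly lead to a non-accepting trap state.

Only the number of `p`s matters, and only up to 3. Make a chain A → B → C → D advanced by each `p` (with D absorbing); every other symbol self-loops. The accepting set is {C, D}.
With 4 states:
       p  q 
>  A   B  A 
   B   C  B 
 * C   D  C 
 * D   D  D 
(> = start, * = accepting)

start=A accept=C,D A-p->B A-q->A B-p->C B-q->B C-p->D C-q->C D-p->D D-q->D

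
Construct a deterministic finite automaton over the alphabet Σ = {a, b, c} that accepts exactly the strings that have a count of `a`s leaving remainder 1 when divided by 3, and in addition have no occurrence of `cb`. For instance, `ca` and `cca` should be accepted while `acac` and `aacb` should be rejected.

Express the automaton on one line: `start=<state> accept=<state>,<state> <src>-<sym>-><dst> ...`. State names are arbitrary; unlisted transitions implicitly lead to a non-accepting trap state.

start=S0 accept=S1,S4 S0-a->S1 S0-b->S0 S0-c->S2 S1-a->S3 S1-b->S1 S1-c->S4 S2-a->S1 S2-b->S5 S2-c->S2 S3-a->S0 S3-b->S3 S3-c->S6 S4-a->S3 S4-b->S5 S4-c->S4 S5-a->S5 S5-b->S5 S5-c->S5 S6-a->S0 S6-b->S5 S6-c->S6

Run two small machines in parallel and take their product. One (3 states) tracks the count of `a`s modulo 3; the other (3 states) tracks partial matches of the forbidden pattern `cb`. Each combined state is a pair, one component from each; accept when both components accept. Equivalent product states are then merged.
With 7 states:
        a   b   c  
>  S0   S1  S0  S2 
 * S1   S3  S1  S4 
   S2   S1  S5  S2 
   S3   S0  S3  S6 
 * S4   S3  S5  S4 
   S5   S5  S5  S5 
   S6   S0  S5  S6 
(> = start, * = accepting)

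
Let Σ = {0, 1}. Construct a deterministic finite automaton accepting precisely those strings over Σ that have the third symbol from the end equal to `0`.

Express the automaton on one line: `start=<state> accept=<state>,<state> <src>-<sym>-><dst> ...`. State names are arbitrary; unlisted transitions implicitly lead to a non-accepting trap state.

start=q0 accept=q7,q8,q9,q10 q0-0->q1 q0-1->q2 q1-0->q3 q1-1->q4 q2-0->q5 q2-1->q6 q3-0->q7 q3-1->q8 q4-0->q9 q4-1->q10 q5-0->q11 q5-1->q12 q6-0->q13 q6-1->q14 q7-0->q7 q7-1->q8 q8-0->q9 q8-1->q10 q9-0->q11 q9-1->q12 q10-0->q13 q10-1->q14 q11-0->q7 q11-1->q8 q12-0->q9 q12-1->q10 q13-0->q11 q13-1->q12 q14-0->q13 q14-1->q14

Because acceptance depends on a position counted from the end, the machine has to buffer the most recent 3 symbols. Make each state the string of the last up-to-3 symbols read; on input `x` shift the window left and append `x`. Accept when the buffered window has length 3 and begins with `0`.
A 15-state machine:
          0    1  
>  q0     q1   q2 
   q1     q3   q4 
   q2     q5   q6 
   q3     q7   q8 
   q4     q9  q10 
   q5    q11  q12 
   q6    q13  q14 
 * q7     q7   q8 
 * q8     q9  q10 
 * q9    q11  q12 
 * q10   q13  q14 
   q11    q7   q8 
   q12    q9  q10 
   q13   q11  q12 
   q14   q13  q14 
(> = start, * = accepting)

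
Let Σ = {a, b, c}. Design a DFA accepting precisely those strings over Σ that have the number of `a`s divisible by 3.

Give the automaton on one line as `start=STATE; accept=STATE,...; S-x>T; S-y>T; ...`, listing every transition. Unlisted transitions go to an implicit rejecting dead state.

The only thing that matters is how many `a`s have appeared, reduced mod 3. Use one state per residue: S0 for 0, …, S2 for 2. Reading `a` moves to the next residue; anything else stays put. S0 is accepting.
        a   b   c  
>* S0   S1  S0  S0 
   S1   S2  S1  S1 
   S2   S0  S2  S2 
(> = start, * = accepting)

start=S0; accept=S0; S0-a>S1; S0-b>S0; S0-c>S0; S1-a>S2; S1-b>S1; S1-c>S1; S2-a>S0; S2-b>S2; S2-c>S2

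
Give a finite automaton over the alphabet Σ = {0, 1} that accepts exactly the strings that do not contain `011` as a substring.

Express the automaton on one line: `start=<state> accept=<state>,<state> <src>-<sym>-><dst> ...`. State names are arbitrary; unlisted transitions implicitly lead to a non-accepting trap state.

start=A accept=A,B,C A-0->B A-1->A B-0->B B-1->C C-0->B C-1->D D-0->D D-1->D

Track partial matches of the forbidden pattern `011`. State D is a dead state reached once `011` has occurred; every other state accepts. A means no part of `011` is currently matched.
       0  1 
>* A   B  A 
 * B   B  C 
 * C   B  D 
   D   D  D 
(> = start, * = accepting)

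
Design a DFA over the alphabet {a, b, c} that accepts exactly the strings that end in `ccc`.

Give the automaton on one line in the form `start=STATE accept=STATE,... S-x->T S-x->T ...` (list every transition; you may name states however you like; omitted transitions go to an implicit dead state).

start=s0 accept=s3 s0-a->s0 s0-b->s0 s0-c->s1 s1-a->s0 s1-b->s0 s1-c->s2 s2-a->s0 s2-b->s0 s2-c->s3 s3-a->s0 s3-b->s0 s3-c->s3

Let each state record the length of the longest suffix of the input read so far that is also a prefix of `ccc`. s1 means the last symbol is `c`; s2 means the last 2 symbols are `cc`; s3 means the last 3 symbols are `ccc`. Accept only at s3, where the string currently ends in `ccc`.
With 4 states:
        a   b   c  
>  s0   s0  s0  s1 
   s1   s0  s0  s2 
   s2   s0  s0  s3 
 * s3   s0  s0  s3 
(> = start, * = accepting)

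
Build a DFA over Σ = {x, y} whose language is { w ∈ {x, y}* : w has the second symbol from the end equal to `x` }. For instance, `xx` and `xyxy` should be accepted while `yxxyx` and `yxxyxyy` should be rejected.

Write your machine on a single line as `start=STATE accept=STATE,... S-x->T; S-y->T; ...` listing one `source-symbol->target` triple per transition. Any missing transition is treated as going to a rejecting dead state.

Because acceptance depends on a position counted from the end, the machine has to buffer the most recent 2 symbols. Make each state the string of the last up-to-2 symbols read; on input `x` shift the window left and append `x`. Accept when the buffered window has length 2 and begins with `x`.
        x   y  
>  S0   S1  S2 
   S1   S3  S4 
   S2   S5  S6 
 * S3   S3  S4 
 * S4   S5  S6 
   S5   S3  S4 
   S6   S5  S6 
(> = start, * = accepting)

start=S0; accept=S3,S4; S0-x->S1; S0-y->S2; S1-x->S3; S1-y->S4; S2-x->S5; S2-y->S6; S3-x->S3; S3-y->S4; S4-x->S5; S4-y->S6; S5-x->S3; S5-y->S4; S6-x->S5; S6-y->S6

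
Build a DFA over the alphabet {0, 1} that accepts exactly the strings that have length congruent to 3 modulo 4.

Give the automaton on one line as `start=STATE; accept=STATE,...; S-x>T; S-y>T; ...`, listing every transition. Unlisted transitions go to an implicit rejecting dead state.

start=S0; accept=S3; S0-0>S1; S0-1>S1; S1-0>S2; S1-1>S2; S2-0>S3; S2-1>S3; S3-0>S0; S3-1>S0

Count input length modulo 4: every symbol advances one step around the cycle S0 → S1 → S2 → S3 → S0. Accept at S3.
A 4-state machine:
        0   1  
>  S0   S1  S1 
   S1   S2  S2 
   S2   S3  S3 
 * S3   S0  S0 
(> = start, * = accepting)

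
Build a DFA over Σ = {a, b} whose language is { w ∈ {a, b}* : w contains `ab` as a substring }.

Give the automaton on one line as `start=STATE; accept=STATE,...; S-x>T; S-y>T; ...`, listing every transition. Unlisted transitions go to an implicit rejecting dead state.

States S0..S1 record the length of the longest prefix of `ab` that matches the current input suffix. Reaching S2 means `ab` has been seen, and we stay there forever. Accept from S2.
With 3 states:
        a   b  
>  S0   S1  S0 
   S1   S1  S2 
 * S2   S2  S2 
(> = start, * = accepting)

start=S0; accept=S2; S0-a>S1; S0-b>S0; S1-a>S1; S1-b>S2; S2-a>S2; S2-b>S2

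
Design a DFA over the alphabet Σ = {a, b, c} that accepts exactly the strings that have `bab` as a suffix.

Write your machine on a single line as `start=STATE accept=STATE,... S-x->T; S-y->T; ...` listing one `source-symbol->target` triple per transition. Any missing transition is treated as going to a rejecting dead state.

Let each state record the length of the longest suffix of the input read so far that is also a prefix of `bab`. q1 means the last symbol is `b`; q2 means the last 2 symbols are `ba`; q3 means the last 3 symbols are `bab`. Accept only at q3, where the string currently ends in `bab`.
With 4 states:
        a   b   c  
>  q0   q0  q1  q0 
   q1   q2  q1  q0 
   q2   q0  q3  q0 
 * q3   q2  q1  q0 
(> = start, * = accepting)

start=q0; accept=q3; q0-a->q0; q0-b->q1; q0-c->q0; q1-a->q2; q1-b->q1; q1-c->q0; q2-a->q0; q2-b->q3; q2-c->q0; q3-a->q2; q3-b->q1; q3-c->q0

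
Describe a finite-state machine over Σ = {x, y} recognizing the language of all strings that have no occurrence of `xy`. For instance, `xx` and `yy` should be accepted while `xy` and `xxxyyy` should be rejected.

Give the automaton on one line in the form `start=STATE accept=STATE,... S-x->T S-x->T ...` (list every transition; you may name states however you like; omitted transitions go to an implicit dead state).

start=q0 accept=q0,q1 q0-x->q1 q0-y->q0 q1-x->q1 q1-y->q2 q2-x->q2 q2-y->q2

Track partial matches of the forbidden pattern `xy`. State q2 is a dead state reached once `xy` has occurred; every other state accepts. q0 means no part of `xy` is currently matched.
3 states suffice.
        x   y  
>* q0   q1  q0 
 * q1   q1  q2 
   q2   q2  q2 
(> = start, * = accepting)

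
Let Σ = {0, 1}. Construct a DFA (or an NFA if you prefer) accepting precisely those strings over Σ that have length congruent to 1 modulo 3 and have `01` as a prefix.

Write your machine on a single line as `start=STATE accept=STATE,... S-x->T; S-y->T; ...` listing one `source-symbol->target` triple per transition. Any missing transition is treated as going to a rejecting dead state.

start=q0; accept=q7; q0-0->q1; q0-1->q2; q1-0->q3; q1-1->q4; q2-0->q3; q2-1->q3; q3-0->q5; q3-1->q5; q4-0->q6; q4-1->q6; q5-0->q2; q5-1->q2; q6-0->q7; q6-1->q7; q7-0->q4; q7-1->q4

Build one automaton per condition and run them in lockstep. The first has 3 states tracking the input length modulo 3; the second has 4 states tracking whether the input so far still matches the prefix `01`. A product state is a pair (one from each), accepting exactly when both do.
8 states suffice.
        0   1  
>  q0   q1  q2 
   q1   q3  q4 
   q2   q3  q3 
   q3   q5  q5 
   q4   q6  q6 
   q5   q2  q2 
   q6   q7  q7 
 * q7   q4  q4 
(> = start, * = accepting)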